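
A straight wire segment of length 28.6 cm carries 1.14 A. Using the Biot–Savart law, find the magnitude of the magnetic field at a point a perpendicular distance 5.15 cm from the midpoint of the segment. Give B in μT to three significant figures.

B ≈ 4.17 μT

For a finite straight segment, B = (μ₀I/4πd)(sinθ₁ + sinθ₂), where θ₁, θ₂ are the angles from the perpendicular to each end.
The perpendicular from the point meets the wire at its midpoint, so each end is L/2 = 0.143 m away along the wire.
sinθ₁ = 0.143/√(0.143²+0.0515²) = 0.9408; sinθ₂ = 0.143/√(0.143²+0.0515²) = 0.9408.
B = (4π×10⁻⁷ × 1.14) / (4π × 0.0515) × (0.9408 + 0.9408) = 4.17×10⁻⁶ T.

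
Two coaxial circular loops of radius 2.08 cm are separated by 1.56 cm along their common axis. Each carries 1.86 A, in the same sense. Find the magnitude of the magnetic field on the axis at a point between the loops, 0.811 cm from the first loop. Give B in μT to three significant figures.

B ≈ 92.2 μT

Each loop contributes B = μ₀IR²/[2(R²+z²)^(3/2)] on the axis, with z measured from that loop.
Loop 1 (z = 0.00811 m): B₁ = 4.54×10⁻⁵ T. Loop 2 (z = 0.00749 m): B₂ = 4.68×10⁻⁵ T.
The fields add: B = B₁ + B₂ = 9.22×10⁻⁵ T.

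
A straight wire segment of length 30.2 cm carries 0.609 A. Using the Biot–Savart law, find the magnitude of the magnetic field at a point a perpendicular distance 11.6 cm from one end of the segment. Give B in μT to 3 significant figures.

B ≈ 0.490 μT

For a finite straight segment, B = (μ₀I/4πd)(sinθ₁ + sinθ₂), where θ₁, θ₂ are the angles from the perpendicular to each end.
The perpendicular foot is at one end, so the two end-offsets along the wire are 0 and L = 0.302 m.
sinθ₁ = 0/√(0²+0.116²) = 0.0000; sinθ₂ = 0.302/√(0.302²+0.116²) = 0.9335.
B = (4π×10⁻⁷ × 0.609) / (4π × 0.116) × (0.0000 + 0.9335) = 4.90×10⁻⁷ T.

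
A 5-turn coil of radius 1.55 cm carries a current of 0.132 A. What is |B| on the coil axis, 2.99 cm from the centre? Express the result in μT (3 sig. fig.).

B ≈ 2.61 μT

For an N-turn flat coil, B = Nμ₀IR²/[2(R²+z²)^(3/2)] with R = 0.0155 m, z = 0.0299 m.
B = 5 × 5.22×10⁻⁷ T = 2.61×10⁻⁶ T.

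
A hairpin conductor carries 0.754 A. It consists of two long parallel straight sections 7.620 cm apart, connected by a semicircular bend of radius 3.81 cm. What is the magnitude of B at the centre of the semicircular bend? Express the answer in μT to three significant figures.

B ≈ 10.2 μT

The semicircular arc contributes B_arc = μ₀I·π/(4πR) = μ₀I/(4R) = 6.22×10⁻⁶ T.
Each semi-infinite lead is at perpendicular distance R = 0.0381 m from the centre, with the perpendicular foot at its near end, so it contributes μ₀I/(4πR); both point the same way, together 3.96×10⁻⁶ T.
Arc and leads all point the same direction: B = 6.22×10⁻⁶ + 3.96×10⁻⁶ = 1.02×10⁻⁵ T.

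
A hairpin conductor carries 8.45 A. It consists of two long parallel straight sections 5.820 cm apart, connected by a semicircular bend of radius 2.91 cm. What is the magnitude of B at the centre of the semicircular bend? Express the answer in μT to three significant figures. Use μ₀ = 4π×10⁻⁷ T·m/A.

B ≈ 149 μT

The semicircular arc contributes B_arc = μ₀I·π/(4πR) = μ₀I/(4R) = 9.12×10⁻⁵ T.
Each semi-infinite lead is at perpendicular distance R = 0.0291 m from the centre, with the perpendicular foot at its near end, so it contributes μ₀I/(4πR); both point the same way, together 5.81×10⁻⁵ T.
Arc and leads all point the same direction: B = 9.12×10⁻⁵ + 5.81×10⁻⁵ = 1.49×10⁻⁴ T.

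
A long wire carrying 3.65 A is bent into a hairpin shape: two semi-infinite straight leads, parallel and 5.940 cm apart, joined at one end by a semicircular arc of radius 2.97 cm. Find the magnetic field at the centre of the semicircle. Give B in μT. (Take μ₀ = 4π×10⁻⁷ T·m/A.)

B ≈ 63.2 μT

The semicircular arc contributes B_arc = μ₀I·π/(4πR) = μ₀I/(4R) = 3.86×10⁻⁵ T.
Each semi-infinite lead is at perpendicular distance R = 0.0297 m from the centre, with the perpendicular foot at its near end, so it contributes μ₀I/(4πR); both point the same way, together 2.46×10⁻⁵ T.
Arc and leads all point the same direction: B = 3.86×10⁻⁵ + 2.46×10⁻⁵ = 6.32×10⁻⁵ T.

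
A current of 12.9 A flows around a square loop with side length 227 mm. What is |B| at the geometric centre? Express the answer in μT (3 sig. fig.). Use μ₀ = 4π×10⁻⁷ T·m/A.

B ≈ 64.3 μT

Each side is a finite straight segment at perpendicular distance d = a/(2 tan(π/4)) = 0.1135 m from the centre, with end-angles ±π/4.
One side contributes B₁ = (μ₀I/4πd)·2 sin(π/4) = 1.61×10⁻⁵ T.
All 4 sides add in the same direction: B = 4 × 1.61×10⁻⁵ = 6.43×10⁻⁵ T.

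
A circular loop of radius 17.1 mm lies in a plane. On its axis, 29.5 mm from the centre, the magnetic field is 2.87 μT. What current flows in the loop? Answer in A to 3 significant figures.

I ≈ 0.619 A

On the axis of a loop, B = μ₀IR²/[2(R²+z²)^(3/2)], so I = 2B(R²+z²)^(3/2)/(μ₀R²).
R² + z² = 0.0002924 + 0.0008703 = 0.001163 m²; raised to 3/2 gives 3.96×10⁻⁵ m³.
I = 2 × 2.87×10⁻⁶ × 3.96×10⁻⁵ / (1.26×10⁻⁶ × 0.0002924) = 0.619 A.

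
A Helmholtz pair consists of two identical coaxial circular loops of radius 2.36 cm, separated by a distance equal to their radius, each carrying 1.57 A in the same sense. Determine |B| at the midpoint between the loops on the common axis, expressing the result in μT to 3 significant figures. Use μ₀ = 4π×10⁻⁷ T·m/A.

B ≈ 59.8 μT

Each loop contributes B = μ₀IR²/[2(R²+z²)^(3/2)] on the axis, with z measured from that loop.
Loop 1 (z = 0.0118 m): B₁ = 2.99×10⁻⁵ T. Loop 2 (z = 0.0118 m): B₂ = 2.99×10⁻⁵ T.
The fields add: B = B₁ + B₂ = 5.98×10⁻⁵ T.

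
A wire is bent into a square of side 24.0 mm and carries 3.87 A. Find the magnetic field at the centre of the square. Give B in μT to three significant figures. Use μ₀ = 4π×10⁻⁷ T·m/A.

Each side is a finite straight segment at perpendicular distance d = a/(2 tan(π/4)) = 0.012 m from the centre, with end-angles ±π/4.
One side contributes B₁ = (μ₀I/4πd)·2 sin(π/4) = 4.56×10⁻⁵ T.
All 4 sides add in the same direction: B = 4 × 4.56×10⁻⁵ = 1.82×10⁻⁴ T.

B ≈ 182 μT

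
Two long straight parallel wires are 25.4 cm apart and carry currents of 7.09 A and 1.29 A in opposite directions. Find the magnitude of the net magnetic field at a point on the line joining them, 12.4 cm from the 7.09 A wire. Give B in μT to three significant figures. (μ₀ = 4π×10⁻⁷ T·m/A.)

Each long wire gives B = μ₀I/(2πd). Distances are d₁ = 0.124 m and d₂ = 0.13 m.
B₁ = 1.14×10⁻⁵ T, B₂ = 1.98×10⁻⁶ T.
Between antiparallel currents both contributions point the same way, so they add. B = B₁ + B₂ = 1.14×10⁻⁵ + 1.98×10⁻⁶ = 1.34×10⁻⁵ T.

B ≈ 13.4 μT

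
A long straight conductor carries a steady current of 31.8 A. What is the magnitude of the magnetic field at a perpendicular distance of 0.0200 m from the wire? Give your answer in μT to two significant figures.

For an infinitely long straight wire, B = μ₀I/(2πd).
B = (4π×10⁻⁷ × 31.8) / (2π × 0.02) = 3.18×10⁻⁴ T.

B ≈ 320 μT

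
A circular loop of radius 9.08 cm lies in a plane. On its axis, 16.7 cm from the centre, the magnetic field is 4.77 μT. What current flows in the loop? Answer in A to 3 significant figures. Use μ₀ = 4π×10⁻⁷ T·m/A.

I ≈ 6.32 A

On the axis of a loop, B = μ₀IR²/[2(R²+z²)^(3/2)], so I = 2B(R²+z²)^(3/2)/(μ₀R²).
R² + z² = 0.008245 + 0.02789 = 0.03613 m²; raised to 3/2 gives 6.87×10⁻³ m³.
I = 2 × 4.77×10⁻⁶ × 6.87×10⁻³ / (1.26×10⁻⁶ × 0.008245) = 6.32 A.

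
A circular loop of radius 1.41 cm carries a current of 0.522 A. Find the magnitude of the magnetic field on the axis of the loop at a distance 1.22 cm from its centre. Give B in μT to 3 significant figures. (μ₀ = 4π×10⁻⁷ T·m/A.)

B ≈ 10.1 μT

On the axis of a circular loop, B = μ₀IR² / [2(R²+z²)^(3/2)].
R² + z² = (0.0141)² + (0.0122)² = 0.0003477 m², and (R²+z²)^(3/2) = 6.48×10⁻⁶ m³.
B = (4π×10⁻⁷ × 0.522 × 0.0001988) / (2 × 6.48×10⁻⁶) = 1.01×10⁻⁵ T.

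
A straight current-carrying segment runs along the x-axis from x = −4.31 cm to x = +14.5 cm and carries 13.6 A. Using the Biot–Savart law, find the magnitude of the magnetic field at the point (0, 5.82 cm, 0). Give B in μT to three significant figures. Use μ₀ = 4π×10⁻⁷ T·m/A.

B ≈ 35.6 μT

For a finite straight segment, B = (μ₀I/4πd)(sinθ₁ + sinθ₂), where θ₁, θ₂ are the angles from the perpendicular to each end.
The perpendicular distance is d = 0.0582 m; the end-offsets along the wire are a = 0.0431 m and b = 0.145 m.
sinθ₁ = 0.0431/√(0.0431²+0.0582²) = 0.5951; sinθ₂ = 0.145/√(0.145²+0.0582²) = 0.9280.
B = (4π×10⁻⁷ × 13.6) / (4π × 0.0582) × (0.5951 + 0.9280) = 3.56×10⁻⁵ T.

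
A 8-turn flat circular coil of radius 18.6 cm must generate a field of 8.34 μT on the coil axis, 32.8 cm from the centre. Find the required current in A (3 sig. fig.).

I ≈ 2.57 A

For an N-turn coil, B = Nμ₀IR²/[2(R²+z²)^(3/2)] with R = 0.186 m, z = 0.328 m, so I = 2B(R²+z²)^(3/2)/(Nμ₀R²) = 2 × 8.34×10⁻⁶ × 5.36×10⁻² / (8 × 4π×10⁻⁷ × 0.0346) = 2.57 A.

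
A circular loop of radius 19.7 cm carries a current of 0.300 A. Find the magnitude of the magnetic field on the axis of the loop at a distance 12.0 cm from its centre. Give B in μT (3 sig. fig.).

On the axis of a circular loop, B = μ₀IR² / [2(R²+z²)^(3/2)].
R² + z² = (0.197)² + (0.12)² = 0.05321 m², and (R²+z²)^(3/2) = 1.23×10⁻² m³.
B = (4π×10⁻⁷ × 0.300 × 0.03881) / (2 × 1.23×10⁻²) = 5.96×10⁻⁷ T.

B ≈ 0.596 μT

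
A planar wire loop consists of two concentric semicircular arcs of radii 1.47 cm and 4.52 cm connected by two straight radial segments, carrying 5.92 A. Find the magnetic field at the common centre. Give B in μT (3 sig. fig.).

B ≈ 85.4 μT

The radial connectors point toward the centre, so dl × r̂ = 0 and they contribute nothing.
Each semicircle gives μ₀I/(4R): inner arc 1.27×10⁻⁴ T, outer arc 4.11×10⁻⁵ T.
The two arcs carry current in opposite angular senses, so their fields oppose: B = |1.27×10⁻⁴ − 4.11×10⁻⁵| = 8.54×10⁻⁵ T.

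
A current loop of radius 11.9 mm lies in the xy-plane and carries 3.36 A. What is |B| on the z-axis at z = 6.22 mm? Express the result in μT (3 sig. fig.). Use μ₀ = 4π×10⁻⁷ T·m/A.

On the axis of a circular loop, B = μ₀IR² / [2(R²+z²)^(3/2)].
R² + z² = (0.0119)² + (0.00622)² = 0.0001803 m², and (R²+z²)^(3/2) = 2.42×10⁻⁶ m³.
B = (4π×10⁻⁷ × 3.36 × 0.0001416) / (2 × 2.42×10⁻⁶) = 1.23×10⁻⁴ T.

B ≈ 123 μT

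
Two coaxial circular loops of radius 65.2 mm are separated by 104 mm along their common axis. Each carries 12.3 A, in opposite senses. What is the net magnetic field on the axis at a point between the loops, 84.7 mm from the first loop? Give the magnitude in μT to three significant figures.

Each loop contributes B = μ₀IR²/[2(R²+z²)^(3/2)] on the axis, with z measured from that loop.
Loop 1 (z = 0.0847 m): B₁ = 2.69×10⁻⁵ T. Loop 2 (z = 0.0193 m): B₂ = 1.05×10⁻⁴ T.
The fields oppose: B = |B₁ − B₂| = 7.76×10⁻⁵ T.

B ≈ 77.6 μT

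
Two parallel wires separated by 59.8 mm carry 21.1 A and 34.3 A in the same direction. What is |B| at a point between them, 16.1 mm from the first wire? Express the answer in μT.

B ≈ 105 μT

Each long wire gives B = μ₀I/(2πd). Distances are d₁ = 0.0161 m and d₂ = 0.0437 m.
B₁ = 2.62×10⁻⁴ T, B₂ = 1.57×10⁻⁴ T.
Between parallel currents the two contributions point in opposite directions, so they subtract. B = |B₁ − B₂| = |2.62×10⁻⁴ − 1.57×10⁻⁴| = 1.05×10⁻⁴ T.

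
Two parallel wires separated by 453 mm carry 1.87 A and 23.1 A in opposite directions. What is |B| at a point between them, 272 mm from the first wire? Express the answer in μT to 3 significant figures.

B ≈ 26.9 μT

Each long wire gives B = μ₀I/(2πd). Distances are d₁ = 0.272 m and d₂ = 0.181 m.
B₁ = 1.38×10⁻⁶ T, B₂ = 2.55×10⁻⁵ T.
Between antiparallel currents both contributions point the same way, so they add. B = B₁ + B₂ = 1.38×10⁻⁶ + 2.55×10⁻⁵ = 2.69×10⁻⁵ T.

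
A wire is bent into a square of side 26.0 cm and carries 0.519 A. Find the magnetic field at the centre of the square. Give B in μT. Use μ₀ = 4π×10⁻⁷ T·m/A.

Each side is a finite straight segment at perpendicular distance d = a/(2 tan(π/4)) = 0.13 m from the centre, with end-angles ±π/4.
One side contributes B₁ = (μ₀I/4πd)·2 sin(π/4) = 5.65×10⁻⁷ T.
All 4 sides add in the same direction: B = 4 × 5.65×10⁻⁷ = 2.26×10⁻⁶ T.

B ≈ 2.26 μT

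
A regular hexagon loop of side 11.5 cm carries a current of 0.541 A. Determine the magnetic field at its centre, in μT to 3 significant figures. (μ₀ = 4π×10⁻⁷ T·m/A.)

B ≈ 3.26 μT

Each side is a finite straight segment at perpendicular distance d = a/(2 tan(π/6)) = 0.09959 m from the centre, with end-angles ±π/6.
One side contributes B₁ = (μ₀I/4πd)·2 sin(π/6) = 5.43×10⁻⁷ T.
All 6 sides add in the same direction: B = 6 × 5.43×10⁻⁷ = 3.26×10⁻⁶ T.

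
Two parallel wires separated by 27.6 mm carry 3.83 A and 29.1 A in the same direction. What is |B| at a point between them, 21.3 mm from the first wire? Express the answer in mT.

B ≈ 0.888 mT

Each long wire gives B = μ₀I/(2πd). Distances are d₁ = 0.0213 m and d₂ = 0.0063 m.
B₁ = 3.60×10⁻⁵ T, B₂ = 9.24×10⁻⁴ T.
Between parallel currents the two contributions point in opposite directions, so they subtract. B = |B₁ − B₂| = |3.60×10⁻⁵ − 9.24×10⁻⁴| = 8.88×10⁻⁴ T.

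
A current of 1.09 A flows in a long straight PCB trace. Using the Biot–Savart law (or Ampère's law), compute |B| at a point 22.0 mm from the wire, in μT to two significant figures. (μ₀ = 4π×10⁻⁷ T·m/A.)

For an infinitely long straight wire, B = μ₀I/(2πd).
B = (4π×10⁻⁷ × 1.09) / (2π × 0.022) = 9.91×10⁻⁶ T.

B ≈ 9.9 μT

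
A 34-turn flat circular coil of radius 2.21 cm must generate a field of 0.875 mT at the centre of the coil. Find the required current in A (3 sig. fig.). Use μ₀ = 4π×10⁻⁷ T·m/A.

I ≈ 0.905 A

For an N-turn coil, B = Nμ₀I/(2R) with R = 0.0221 m, so I = 2RB/(Nμ₀) = 2 × 0.0221 × 8.75×10⁻⁴ / (34 × 4π×10⁻⁷) = 0.905 A.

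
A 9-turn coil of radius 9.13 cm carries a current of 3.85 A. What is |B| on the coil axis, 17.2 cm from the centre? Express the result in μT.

B ≈ 24.6 μT

For an N-turn flat coil, B = Nμ₀IR²/[2(R²+z²)^(3/2)] with R = 0.0913 m, z = 0.172 m.
B = 9 × 2.73×10⁻⁶ T = 2.46×10⁻⁵ T.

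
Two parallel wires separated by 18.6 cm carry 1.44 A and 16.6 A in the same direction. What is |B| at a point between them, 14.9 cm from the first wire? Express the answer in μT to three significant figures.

Each long wire gives B = μ₀I/(2πd). Distances are d₁ = 0.149 m and d₂ = 0.037 m.
B₁ = 1.93×10⁻⁶ T, B₂ = 8.97×10⁻⁵ T.
Between parallel currents the two contributions point in opposite directions, so they subtract. B = |B₁ − B₂| = |1.93×10⁻⁶ − 8.97×10⁻⁵| = 8.78×10⁻⁵ T.

B ≈ 87.8 μT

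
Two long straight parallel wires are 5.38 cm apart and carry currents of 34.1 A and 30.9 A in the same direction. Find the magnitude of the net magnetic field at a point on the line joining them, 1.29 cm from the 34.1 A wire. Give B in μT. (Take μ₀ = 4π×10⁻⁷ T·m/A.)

Each long wire gives B = μ₀I/(2πd). Distances are d₁ = 0.0129 m and d₂ = 0.0409 m.
B₁ = 5.29×10⁻⁴ T, B₂ = 1.51×10⁻⁴ T.
Between parallel currents the two contributions point in opposite directions, so they subtract. B = |B₁ − B₂| = |5.29×10⁻⁴ − 1.51×10⁻⁴| = 3.78×10⁻⁴ T.

B ≈ 378 μT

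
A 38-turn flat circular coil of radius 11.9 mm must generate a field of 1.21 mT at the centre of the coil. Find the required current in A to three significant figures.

For an N-turn coil, B = Nμ₀I/(2R) with R = 0.0119 m, so I = 2RB/(Nμ₀) = 2 × 0.0119 × 1.21×10⁻³ / (38 × 4π×10⁻⁷) = 0.603 A.

I ≈ 0.603 A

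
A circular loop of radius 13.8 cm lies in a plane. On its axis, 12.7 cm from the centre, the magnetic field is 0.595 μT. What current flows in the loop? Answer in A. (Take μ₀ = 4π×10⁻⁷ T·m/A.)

I ≈ 0.328 A

On the axis of a loop, B = μ₀IR²/[2(R²+z²)^(3/2)], so I = 2B(R²+z²)^(3/2)/(μ₀R²).
R² + z² = 0.01904 + 0.01613 = 0.03517 m²; raised to 3/2 gives 6.60×10⁻³ m³.
I = 2 × 5.95×10⁻⁷ × 6.60×10⁻³ / (1.26×10⁻⁶ × 0.01904) = 0.328 A.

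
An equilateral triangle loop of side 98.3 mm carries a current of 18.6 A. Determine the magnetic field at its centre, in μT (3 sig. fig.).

B ≈ 341 μT

Each side is a finite straight segment at perpendicular distance d = a/(2 tan(π/3)) = 0.02838 m from the centre, with end-angles ±π/3.
One side contributes B₁ = (μ₀I/4πd)·2 sin(π/3) = 1.14×10⁻⁴ T.
All 3 sides add in the same direction: B = 3 × 1.14×10⁻⁴ = 3.41×10⁻⁴ T.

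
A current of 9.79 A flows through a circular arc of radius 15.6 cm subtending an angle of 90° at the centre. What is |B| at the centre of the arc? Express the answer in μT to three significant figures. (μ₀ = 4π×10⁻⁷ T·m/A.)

B ≈ 9.86 μT

The Biot–Savart field of a circular arc at its centre is B = μ₀Iφ/(4πR), with φ = 1.571 rad.
B = (4π×10⁻⁷ × 9.79 × 1.571) / (4π × 0.156) = 9.86×10⁻⁶ T.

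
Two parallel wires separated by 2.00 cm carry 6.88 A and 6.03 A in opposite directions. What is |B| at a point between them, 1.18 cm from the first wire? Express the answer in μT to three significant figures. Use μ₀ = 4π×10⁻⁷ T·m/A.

Each long wire gives B = μ₀I/(2πd). Distances are d₁ = 0.0118 m and d₂ = 0.0082 m.
B₁ = 1.17×10⁻⁴ T, B₂ = 1.47×10⁻⁴ T.
Between antiparallel currents both contributions point the same way, so they add. B = B₁ + B₂ = 1.17×10⁻⁴ + 1.47×10⁻⁴ = 2.64×10⁻⁴ T.

B ≈ 264 μT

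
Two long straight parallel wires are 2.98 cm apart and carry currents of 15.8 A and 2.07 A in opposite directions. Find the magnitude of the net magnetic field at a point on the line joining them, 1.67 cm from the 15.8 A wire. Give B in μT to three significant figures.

Each long wire gives B = μ₀I/(2πd). Distances are d₁ = 0.0167 m and d₂ = 0.0131 m.
B₁ = 1.89×10⁻⁴ T, B₂ = 3.16×10⁻⁵ T.
Between antiparallel currents both contributions point the same way, so they add. B = B₁ + B₂ = 1.89×10⁻⁴ + 3.16×10⁻⁵ = 2.21×10⁻⁴ T.

B ≈ 221 μT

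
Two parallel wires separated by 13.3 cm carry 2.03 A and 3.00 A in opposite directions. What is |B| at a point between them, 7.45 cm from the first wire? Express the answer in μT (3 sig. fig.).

Each long wire gives B = μ₀I/(2πd). Distances are d₁ = 0.0745 m and d₂ = 0.0585 m.
B₁ = 5.45×10⁻⁶ T, B₂ = 1.03×10⁻⁵ T.
Between antiparallel currents both contributions point the same way, so they add. B = B₁ + B₂ = 5.45×10⁻⁶ + 1.03×10⁻⁵ = 1.57×10⁻⁵ T.

B ≈ 15.7 μT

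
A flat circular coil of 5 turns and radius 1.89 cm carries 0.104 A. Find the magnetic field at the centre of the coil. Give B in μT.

For an N-turn flat coil, B = Nμ₀I/(2R) with R = 0.0189 m.
B = 5 × 3.46×10⁻⁶ T = 1.73×10⁻⁵ T.

B ≈ 17.3 μT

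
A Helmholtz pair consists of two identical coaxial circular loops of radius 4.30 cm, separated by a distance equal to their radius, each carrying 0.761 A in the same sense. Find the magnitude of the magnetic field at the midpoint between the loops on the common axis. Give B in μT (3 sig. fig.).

B ≈ 15.9 μT

Each loop contributes B = μ₀IR²/[2(R²+z²)^(3/2)] on the axis, with z measured from that loop.
Loop 1 (z = 0.0215 m): B₁ = 7.96×10⁻⁶ T. Loop 2 (z = 0.0215 m): B₂ = 7.96×10⁻⁶ T.
The fields add: B = B₁ + B₂ = 1.59×10⁻⁵ T.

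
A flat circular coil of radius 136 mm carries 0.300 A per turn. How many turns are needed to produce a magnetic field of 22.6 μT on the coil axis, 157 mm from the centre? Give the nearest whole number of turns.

N = 58

For an N-turn coil, B = Nμ₀IR²/[2(R²+z²)^(3/2)]. A single turn gives B₁ = 3.89×10⁻⁷ T with R = 0.136 m, z = 0.157 m.
N = B/B₁ = 2.26×10⁻⁵ / 3.89×10⁻⁷ = 58.09.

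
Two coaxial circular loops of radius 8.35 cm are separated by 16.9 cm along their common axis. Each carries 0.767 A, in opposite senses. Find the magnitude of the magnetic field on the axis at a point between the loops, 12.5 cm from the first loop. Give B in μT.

Each loop contributes B = μ₀IR²/[2(R²+z²)^(3/2)] on the axis, with z measured from that loop.
Loop 1 (z = 0.125 m): B₁ = 9.89×10⁻⁷ T. Loop 2 (z = 0.044 m): B₂ = 4.00×10⁻⁶ T.
The fields oppose: B = |B₁ − B₂| = 3.01×10⁻⁶ T.

B ≈ 3.01 μT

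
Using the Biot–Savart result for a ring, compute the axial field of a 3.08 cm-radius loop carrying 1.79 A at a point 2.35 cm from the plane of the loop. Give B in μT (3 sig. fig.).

B ≈ 18.3 μT

On the axis of a circular loop, B = μ₀IR² / [2(R²+z²)^(3/2)].
R² + z² = (0.0308)² + (0.0235)² = 0.001501 m², and (R²+z²)^(3/2) = 5.81×10⁻⁵ m³.
B = (4π×10⁻⁷ × 1.79 × 0.0009486) / (2 × 5.81×10⁻⁵) = 1.83×10⁻⁵ T.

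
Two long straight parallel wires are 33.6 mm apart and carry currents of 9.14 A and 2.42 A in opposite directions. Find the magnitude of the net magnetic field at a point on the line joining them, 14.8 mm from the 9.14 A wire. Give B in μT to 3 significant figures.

B ≈ 149 μT

Each long wire gives B = μ₀I/(2πd). Distances are d₁ = 0.0148 m and d₂ = 0.0188 m.
B₁ = 1.24×10⁻⁴ T, B₂ = 2.57×10⁻⁵ T.
Between antiparallel currents both contributions point the same way, so they add. B = B₁ + B₂ = 1.24×10⁻⁴ + 2.57×10⁻⁵ = 1.49×10⁻⁴ T.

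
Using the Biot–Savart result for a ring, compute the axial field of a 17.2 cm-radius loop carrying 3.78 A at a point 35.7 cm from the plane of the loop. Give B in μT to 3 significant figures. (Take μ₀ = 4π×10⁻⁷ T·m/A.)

On the axis of a circular loop, B = μ₀IR² / [2(R²+z²)^(3/2)].
R² + z² = (0.172)² + (0.357)² = 0.157 m², and (R²+z²)^(3/2) = 6.22×10⁻² m³.
B = (4π×10⁻⁷ × 3.78 × 0.02958) / (2 × 6.22×10⁻²) = 1.13×10⁻⁶ T.

B ≈ 1.13 μT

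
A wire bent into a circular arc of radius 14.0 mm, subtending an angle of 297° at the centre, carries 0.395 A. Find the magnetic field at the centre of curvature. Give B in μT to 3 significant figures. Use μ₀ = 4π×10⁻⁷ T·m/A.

The Biot–Savart field of a circular arc at its centre is B = μ₀Iφ/(4πR), with φ = 5.184 rad.
B = (4π×10⁻⁷ × 0.395 × 5.184) / (4π × 0.014) = 1.46×10⁻⁵ T.

B ≈ 14.6 μT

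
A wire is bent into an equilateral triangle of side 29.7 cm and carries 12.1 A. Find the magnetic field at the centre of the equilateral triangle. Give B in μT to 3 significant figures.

Each side is a finite straight segment at perpendicular distance d = a/(2 tan(π/3)) = 0.08574 m from the centre, with end-angles ±π/3.
One side contributes B₁ = (μ₀I/4πd)·2 sin(π/3) = 2.44×10⁻⁵ T.
All 3 sides add in the same direction: B = 3 × 2.44×10⁻⁵ = 7.33×10⁻⁵ T.

B ≈ 73.3 μT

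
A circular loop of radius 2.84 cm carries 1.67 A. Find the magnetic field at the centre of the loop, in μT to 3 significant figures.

B ≈ 36.9 μT

At the centre of a circular loop the Biot–Savart law gives B = μ₀I/(2R).
B = (4π×10⁻⁷ × 1.67) / (2 × 0.0284) = 3.69×10⁻⁵ T.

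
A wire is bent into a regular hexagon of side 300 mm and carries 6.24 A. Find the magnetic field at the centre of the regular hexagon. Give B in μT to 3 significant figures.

B ≈ 14.4 μT

Each side is a finite straight segment at perpendicular distance d = a/(2 tan(π/6)) = 0.2598 m from the centre, with end-angles ±π/6.
One side contributes B₁ = (μ₀I/4πd)·2 sin(π/6) = 2.40×10⁻⁶ T.
All 6 sides add in the same direction: B = 6 × 2.40×10⁻⁶ = 1.44×10⁻⁵ T.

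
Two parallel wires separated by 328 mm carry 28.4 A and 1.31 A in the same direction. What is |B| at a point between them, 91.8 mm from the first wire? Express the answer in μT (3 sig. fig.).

Each long wire gives B = μ₀I/(2πd). Distances are d₁ = 0.0918 m and d₂ = 0.2362 m.
B₁ = 6.19×10⁻⁵ T, B₂ = 1.11×10⁻⁶ T.
Between parallel currents the two contributions point in opposite directions, so they subtract. B = |B₁ − B₂| = |6.19×10⁻⁵ − 1.11×10⁻⁶| = 6.08×10⁻⁵ T.

B ≈ 60.8 μT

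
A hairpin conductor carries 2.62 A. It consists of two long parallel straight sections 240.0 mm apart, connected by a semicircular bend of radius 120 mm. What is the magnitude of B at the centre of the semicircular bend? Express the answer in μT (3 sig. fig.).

B ≈ 11.2 μT

The semicircular arc contributes B_arc = μ₀I·π/(4πR) = μ₀I/(4R) = 6.86×10⁻⁶ T.
Each semi-infinite lead is at perpendicular distance R = 0.12 m from the centre, with the perpendicular foot at its near end, so it contributes μ₀I/(4πR); both point the same way, together 4.37×10⁻⁶ T.
Arc and leads all point the same direction: B = 6.86×10⁻⁶ + 4.37×10⁻⁶ = 1.12×10⁻⁵ T.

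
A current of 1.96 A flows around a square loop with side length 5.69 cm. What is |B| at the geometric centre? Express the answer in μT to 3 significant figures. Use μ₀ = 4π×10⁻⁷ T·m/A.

Each side is a finite straight segment at perpendicular distance d = a/(2 tan(π/4)) = 0.02845 m from the centre, with end-angles ±π/4.
One side contributes B₁ = (μ₀I/4πd)·2 sin(π/4) = 9.74×10⁻⁶ T.
All 4 sides add in the same direction: B = 4 × 9.74×10⁻⁶ = 3.90×10⁻⁵ T.

B ≈ 39.0 μT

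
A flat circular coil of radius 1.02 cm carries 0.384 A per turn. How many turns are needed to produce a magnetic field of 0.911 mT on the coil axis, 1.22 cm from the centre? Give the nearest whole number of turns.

N = 146

For an N-turn coil, B = Nμ₀IR²/[2(R²+z²)^(3/2)]. A single turn gives B₁ = 6.24×10⁻⁶ T with R = 0.0102 m, z = 0.0122 m.
N = B/B₁ = 9.11×10⁻⁴ / 6.24×10⁻⁶ = 145.94.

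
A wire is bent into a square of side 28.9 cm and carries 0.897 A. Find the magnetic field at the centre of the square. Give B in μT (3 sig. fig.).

B ≈ 3.51 μT

Each side is a finite straight segment at perpendicular distance d = a/(2 tan(π/4)) = 0.1445 m from the centre, with end-angles ±π/4.
One side contributes B₁ = (μ₀I/4πd)·2 sin(π/4) = 8.78×10⁻⁷ T.
All 4 sides add in the same direction: B = 4 × 8.78×10⁻⁷ = 3.51×10⁻⁶ T.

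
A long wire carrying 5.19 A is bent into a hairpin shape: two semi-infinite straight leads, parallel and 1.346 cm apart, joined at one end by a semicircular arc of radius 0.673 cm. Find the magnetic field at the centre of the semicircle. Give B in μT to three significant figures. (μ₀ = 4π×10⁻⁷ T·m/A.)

B ≈ 397 μT

The semicircular arc contributes B_arc = μ₀I·π/(4πR) = μ₀I/(4R) = 2.42×10⁻⁴ T.
Each semi-infinite lead is at perpendicular distance R = 0.00673 m from the centre, with the perpendicular foot at its near end, so it contributes μ₀I/(4πR); both point the same way, together 1.54×10⁻⁴ T.
Arc and leads all point the same direction: B = 2.42×10⁻⁴ + 1.54×10⁻⁴ = 3.97×10⁻⁴ T.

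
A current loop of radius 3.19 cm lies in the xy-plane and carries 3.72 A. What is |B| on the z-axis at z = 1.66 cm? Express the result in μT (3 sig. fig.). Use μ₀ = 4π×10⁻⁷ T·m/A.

On the axis of a circular loop, B = μ₀IR² / [2(R²+z²)^(3/2)].
R² + z² = (0.0319)² + (0.0166)² = 0.001293 m², and (R²+z²)^(3/2) = 4.65×10⁻⁵ m³.
B = (4π×10⁻⁷ × 3.72 × 0.001018) / (2 × 4.65×10⁻⁵) = 5.11×10⁻⁵ T.

B ≈ 51.1 μT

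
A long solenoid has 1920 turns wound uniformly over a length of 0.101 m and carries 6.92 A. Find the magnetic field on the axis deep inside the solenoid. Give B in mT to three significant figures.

B ≈ 165 mT

Inside a long solenoid, B = μ₀nI with n = 1.901×10⁴ turns/m.
B = 4π×10⁻⁷ × 1.901×10⁴ × 6.92 = 0.165 T.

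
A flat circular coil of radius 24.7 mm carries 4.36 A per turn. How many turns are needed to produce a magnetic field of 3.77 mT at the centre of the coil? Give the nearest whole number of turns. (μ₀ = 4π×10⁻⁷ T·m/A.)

N = 34

For an N-turn coil, B = Nμ₀I/(2R). A single turn gives B₁ = 1.11×10⁻⁴ T with R = 0.0247 m.
N = B/B₁ = 3.77×10⁻³ / 1.11×10⁻⁴ = 33.99.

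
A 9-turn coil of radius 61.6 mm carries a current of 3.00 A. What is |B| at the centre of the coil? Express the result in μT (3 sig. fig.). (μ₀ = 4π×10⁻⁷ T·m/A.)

B ≈ 275 μT

For an N-turn flat coil, B = Nμ₀I/(2R) with R = 0.0616 m.
B = 9 × 3.06×10⁻⁵ T = 2.75×10⁻⁴ T.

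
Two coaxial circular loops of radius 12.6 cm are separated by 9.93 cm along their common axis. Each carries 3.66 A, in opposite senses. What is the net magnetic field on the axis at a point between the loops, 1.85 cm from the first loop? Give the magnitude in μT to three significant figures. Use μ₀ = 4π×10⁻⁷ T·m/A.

B ≈ 6.79 μT

Each loop contributes B = μ₀IR²/[2(R²+z²)^(3/2)] on the axis, with z measured from that loop.
Loop 1 (z = 0.0185 m): B₁ = 1.77×10⁻⁵ T. Loop 2 (z = 0.0808 m): B₂ = 1.09×10⁻⁵ T.
The fields oppose: B = |B₁ − B₂| = 6.79×10⁻⁶ T.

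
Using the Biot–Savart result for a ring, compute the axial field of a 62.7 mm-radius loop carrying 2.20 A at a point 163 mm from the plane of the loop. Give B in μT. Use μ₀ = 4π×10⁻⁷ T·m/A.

B ≈ 1.02 μT

On the axis of a circular loop, B = μ₀IR² / [2(R²+z²)^(3/2)].
R² + z² = (0.0627)² + (0.163)² = 0.0305 m², and (R²+z²)^(3/2) = 5.33×10⁻³ m³.
B = (4π×10⁻⁷ × 2.20 × 0.003931) / (2 × 5.33×10⁻³) = 1.02×10⁻⁶ T.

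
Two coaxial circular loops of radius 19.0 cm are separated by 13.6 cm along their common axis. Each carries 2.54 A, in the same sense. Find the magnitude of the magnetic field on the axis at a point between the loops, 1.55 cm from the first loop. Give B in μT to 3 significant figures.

Each loop contributes B = μ₀IR²/[2(R²+z²)^(3/2)] on the axis, with z measured from that loop.
Loop 1 (z = 0.0155 m): B₁ = 8.32×10⁻⁶ T. Loop 2 (z = 0.1205 m): B₂ = 5.06×10⁻⁶ T.
The fields add: B = B₁ + B₂ = 1.34×10⁻⁵ T.

B ≈ 13.4 μT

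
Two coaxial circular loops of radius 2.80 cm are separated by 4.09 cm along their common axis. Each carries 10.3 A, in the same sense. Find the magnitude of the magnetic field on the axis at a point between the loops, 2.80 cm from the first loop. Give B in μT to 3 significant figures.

B ≈ 255 μT

Each loop contributes B = μ₀IR²/[2(R²+z²)^(3/2)] on the axis, with z measured from that loop.
Loop 1 (z = 0.028 m): B₁ = 8.17×10⁻⁵ T. Loop 2 (z = 0.0129 m): B₂ = 1.73×10⁻⁴ T.
The fields add: B = B₁ + B₂ = 2.55×10⁻⁴ T.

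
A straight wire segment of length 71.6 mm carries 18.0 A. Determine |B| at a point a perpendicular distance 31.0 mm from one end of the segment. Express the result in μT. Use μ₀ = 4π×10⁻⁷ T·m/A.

For a finite straight segment, B = (μ₀I/4πd)(sinθ₁ + sinθ₂), where θ₁, θ₂ are the angles from the perpendicular to each end.
The perpendicular foot is at one end, so the two end-offsets along the wire are 0 and L = 0.0716 m.
sinθ₁ = 0/√(0²+0.031²) = 0.0000; sinθ₂ = 0.0716/√(0.0716²+0.031²) = 0.9177.
B = (4π×10⁻⁷ × 18.0) / (4π × 0.031) × (0.0000 + 0.9177) = 5.33×10⁻⁵ T.

B ≈ 53.3 μT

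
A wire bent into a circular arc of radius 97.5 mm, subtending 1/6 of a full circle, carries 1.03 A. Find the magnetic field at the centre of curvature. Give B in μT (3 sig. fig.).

B ≈ 1.11 μT

The Biot–Savart field of a circular arc at its centre is B = μ₀Iφ/(4πR), with φ = 1.047 rad.
B = (4π×10⁻⁷ × 1.03 × 1.047) / (4π × 0.0975) = 1.11×10⁻⁶ T.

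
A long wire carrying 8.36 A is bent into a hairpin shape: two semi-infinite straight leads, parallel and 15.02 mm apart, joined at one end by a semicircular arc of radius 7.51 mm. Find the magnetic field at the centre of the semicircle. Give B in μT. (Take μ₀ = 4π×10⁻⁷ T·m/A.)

The semicircular arc contributes B_arc = μ₀I·π/(4πR) = μ₀I/(4R) = 3.50×10⁻⁴ T.
Each semi-infinite lead is at perpendicular distance R = 0.00751 m from the centre, with the perpendicular foot at its near end, so it contributes μ₀I/(4πR); both point the same way, together 2.23×10⁻⁴ T.
Arc and leads all point the same direction: B = 3.50×10⁻⁴ + 2.23×10⁻⁴ = 5.72×10⁻⁴ T.

B ≈ 572 μT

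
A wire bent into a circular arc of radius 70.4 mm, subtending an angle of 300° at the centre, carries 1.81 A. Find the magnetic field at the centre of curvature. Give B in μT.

The Biot–Savart field of a circular arc at its centre is B = μ₀Iφ/(4πR), with φ = 5.236 rad.
B = (4π×10⁻⁷ × 1.81 × 5.236) / (4π × 0.0704) = 1.35×10⁻⁵ T.

B ≈ 13.5 μT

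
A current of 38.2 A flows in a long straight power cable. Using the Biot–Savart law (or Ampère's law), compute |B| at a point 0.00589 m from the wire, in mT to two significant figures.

B ≈ 1.3 mT

For an infinitely long straight wire, B = μ₀I/(2πd).
B = (4π×10⁻⁷ × 38.2) / (2π × 0.00589) = 1.30×10⁻³ T.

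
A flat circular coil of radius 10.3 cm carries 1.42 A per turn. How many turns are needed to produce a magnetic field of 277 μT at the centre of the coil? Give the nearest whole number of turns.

N = 32

For an N-turn coil, B = Nμ₀I/(2R). A single turn gives B₁ = 8.66×10⁻⁶ T with R = 0.103 m.
N = B/B₁ = 2.77×10⁻⁴ / 8.66×10⁻⁶ = 31.98.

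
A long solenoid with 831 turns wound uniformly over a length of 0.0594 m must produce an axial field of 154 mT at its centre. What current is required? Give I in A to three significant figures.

Inside a long solenoid B = μ₀nI with n = 1.399×10⁴ m⁻¹, so I = B/(μ₀n).
I = 0.154 / (4π×10⁻⁷ × 1.399×10⁴) = 8.76 A.

I ≈ 8.76 A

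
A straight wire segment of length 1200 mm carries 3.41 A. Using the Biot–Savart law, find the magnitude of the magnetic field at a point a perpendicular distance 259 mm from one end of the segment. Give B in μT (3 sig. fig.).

B ≈ 1.29 μT

For a finite straight segment, B = (μ₀I/4πd)(sinθ₁ + sinθ₂), where θ₁, θ₂ are the angles from the perpendicular to each end.
The perpendicular foot is at one end, so the two end-offsets along the wire are 0 and L = 1.2 m.
sinθ₁ = 0/√(0²+0.259²) = 0.0000; sinθ₂ = 1.2/√(1.2²+0.259²) = 0.9775.
B = (4π×10⁻⁷ × 3.41) / (4π × 0.259) × (0.0000 + 0.9775) = 1.29×10⁻⁶ T.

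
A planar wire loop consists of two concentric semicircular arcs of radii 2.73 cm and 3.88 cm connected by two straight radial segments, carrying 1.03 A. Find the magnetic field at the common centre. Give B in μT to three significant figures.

The radial connectors point toward the centre, so dl × r̂ = 0 and they contribute nothing.
Each semicircle gives μ₀I/(4R): inner arc 1.19×10⁻⁵ T, outer arc 8.34×10⁻⁶ T.
The two arcs carry current in opposite angular senses, so their fields oppose: B = |1.19×10⁻⁵ − 8.34×10⁻⁶| = 3.51×10⁻⁶ T.

B ≈ 3.51 μT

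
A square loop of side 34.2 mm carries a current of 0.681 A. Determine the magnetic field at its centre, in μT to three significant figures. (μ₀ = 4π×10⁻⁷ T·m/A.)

B ≈ 22.5 μT

Each side is a finite straight segment at perpendicular distance d = a/(2 tan(π/4)) = 0.0171 m from the centre, with end-angles ±π/4.
One side contributes B₁ = (μ₀I/4πd)·2 sin(π/4) = 5.63×10⁻⁶ T.
All 4 sides add in the same direction: B = 4 × 5.63×10⁻⁶ = 2.25×10⁻⁵ T.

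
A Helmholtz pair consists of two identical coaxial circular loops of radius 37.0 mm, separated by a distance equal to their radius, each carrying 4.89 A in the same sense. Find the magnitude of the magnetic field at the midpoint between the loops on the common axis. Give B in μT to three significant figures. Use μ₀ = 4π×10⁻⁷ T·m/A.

Each loop contributes B = μ₀IR²/[2(R²+z²)^(3/2)] on the axis, with z measured from that loop.
Loop 1 (z = 0.0185 m): B₁ = 5.94×10⁻⁵ T. Loop 2 (z = 0.0185 m): B₂ = 5.94×10⁻⁵ T.
The fields add: B = B₁ + B₂ = 1.19×10⁻⁴ T.

B ≈ 119 μT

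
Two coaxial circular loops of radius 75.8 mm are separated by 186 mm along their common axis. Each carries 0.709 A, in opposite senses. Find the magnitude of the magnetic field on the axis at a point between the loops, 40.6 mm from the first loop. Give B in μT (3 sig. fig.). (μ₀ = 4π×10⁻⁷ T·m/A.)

Each loop contributes B = μ₀IR²/[2(R²+z²)^(3/2)] on the axis, with z measured from that loop.
Loop 1 (z = 0.0406 m): B₁ = 4.03×10⁻⁶ T. Loop 2 (z = 0.1454 m): B₂ = 5.81×10⁻⁷ T.
The fields oppose: B = |B₁ − B₂| = 3.45×10⁻⁶ T.

B ≈ 3.45 μT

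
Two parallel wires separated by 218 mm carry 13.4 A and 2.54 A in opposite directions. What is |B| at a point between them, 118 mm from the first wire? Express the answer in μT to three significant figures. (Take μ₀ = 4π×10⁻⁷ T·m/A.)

Each long wire gives B = μ₀I/(2πd). Distances are d₁ = 0.118 m and d₂ = 0.1 m.
B₁ = 2.27×10⁻⁵ T, B₂ = 5.08×10⁻⁶ T.
Between antiparallel currents both contributions point the same way, so they add. B = B₁ + B₂ = 2.27×10⁻⁵ + 5.08×10⁻⁶ = 2.78×10⁻⁵ T.

B ≈ 27.8 μT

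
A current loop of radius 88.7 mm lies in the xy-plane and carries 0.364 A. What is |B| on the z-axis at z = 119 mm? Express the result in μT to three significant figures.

On the axis of a circular loop, B = μ₀IR² / [2(R²+z²)^(3/2)].
R² + z² = (0.0887)² + (0.119)² = 0.02203 m², and (R²+z²)^(3/2) = 3.27×10⁻³ m³.
B = (4π×10⁻⁷ × 0.364 × 0.007868) / (2 × 3.27×10⁻³) = 5.50×10⁻⁷ T.

B ≈ 0.550 μT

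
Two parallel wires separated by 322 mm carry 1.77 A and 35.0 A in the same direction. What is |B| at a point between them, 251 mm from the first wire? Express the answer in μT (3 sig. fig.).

B ≈ 97.2 μT

Each long wire gives B = μ₀I/(2πd). Distances are d₁ = 0.251 m and d₂ = 0.071 m.
B₁ = 1.41×10⁻⁶ T, B₂ = 9.86×10⁻⁵ T.
Between parallel currents the two contributions point in opposite directions, so they subtract. B = |B₁ − B₂| = |1.41×10⁻⁶ − 9.86×10⁻⁵| = 9.72×10⁻⁵ T.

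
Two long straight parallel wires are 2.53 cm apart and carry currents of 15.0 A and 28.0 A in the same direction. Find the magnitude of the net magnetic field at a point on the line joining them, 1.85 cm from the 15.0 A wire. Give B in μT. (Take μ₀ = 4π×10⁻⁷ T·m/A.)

B ≈ 661 μT

Each long wire gives B = μ₀I/(2πd). Distances are d₁ = 0.0185 m and d₂ = 0.0068 m.
B₁ = 1.62×10⁻⁴ T, B₂ = 8.24×10⁻⁴ T.
Between parallel currents the two contributions point in opposite directions, so they subtract. B = |B₁ − B₂| = |1.62×10⁻⁴ − 8.24×10⁻⁴| = 6.61×10⁻⁴ T.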